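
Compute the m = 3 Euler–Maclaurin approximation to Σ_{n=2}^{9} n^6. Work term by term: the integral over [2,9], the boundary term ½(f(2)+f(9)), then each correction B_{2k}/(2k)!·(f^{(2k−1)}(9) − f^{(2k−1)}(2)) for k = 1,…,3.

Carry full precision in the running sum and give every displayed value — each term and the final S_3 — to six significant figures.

∫_2^9 x^6 dx evaluates to 683263.
Boundary: ½(f(2) + f(9)) = ½(64.0000 + 531441) = 265752.
Running total after boundary: 949016.
k=1: B_{2}/(2)! × [f^{(1)}(9) − f^{(1)}(2)] = 1/12 × (354294 − 192.000) = 29508.5.
Running total after k=1: 978524.
k=2: B_{4}/(4)! × [f^{(3)}(9) − f^{(3)}(2)] = −1/720 × (87480.0 − 960.000) = -120.167.
Running total after k=2: 978404.
k=3: B_{6}/(6)! × [f^{(5)}(9) − f^{(5)}(2)] = 1/30240 × (6480.00 − 1440.00) = 0.166667.

S_3 ≈ 978404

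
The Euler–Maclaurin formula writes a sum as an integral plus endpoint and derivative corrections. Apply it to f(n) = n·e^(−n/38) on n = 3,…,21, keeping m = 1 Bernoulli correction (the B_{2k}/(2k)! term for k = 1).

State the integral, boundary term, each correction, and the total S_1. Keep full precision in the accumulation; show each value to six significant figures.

∫_3^21 x·e^(−x/38) dx evaluates to 149.608.
½[f(3) + f(21)] = ½[2.77227 + 12.0841] = 7.42818.
Integral + boundary = 157.036.
k=1: B_{2}/(2)! × [f^{(1)}(21) − f^{(1)}(3)] = 1/12 × (0.257431 − 0.851134) = -0.0494753.

S_1 ≈ 156.987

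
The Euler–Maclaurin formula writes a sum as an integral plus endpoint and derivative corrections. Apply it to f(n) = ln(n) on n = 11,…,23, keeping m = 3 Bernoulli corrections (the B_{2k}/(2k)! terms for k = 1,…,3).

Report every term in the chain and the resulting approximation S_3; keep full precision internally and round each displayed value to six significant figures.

S_3 ≈ 36.5023

The integral term ∫_11^23 ln(x) dx = 33.7395.
½[f(11) + f(23)] = ½[2.39790 + 3.13549] = 2.76669.
So far: 36.5062.
Order-1 term: 1/12 · (0.0434783 − 0.0909091) = -0.00395257.
Running total after k=1: 36.5023.
Order-2 term: −1/720 · (0.000164379 − 0.00150263) = 1.85868e-06.
Running total after k=2: 36.5023.
Order-3 term: 1/30240 · (3.72883e-06 − 0.000149021) = -4.80464e-09.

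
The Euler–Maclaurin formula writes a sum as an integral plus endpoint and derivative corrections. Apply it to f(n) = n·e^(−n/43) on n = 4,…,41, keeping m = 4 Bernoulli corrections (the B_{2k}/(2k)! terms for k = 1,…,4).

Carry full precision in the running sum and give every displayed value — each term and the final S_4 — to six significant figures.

S_4 ≈ 459.091

The integral term ∫_4^41 x·e^(−x/43) dx = 449.435.
Boundary: ½(f(4) + f(41)) = ½(3.64469 + 15.8012) = 9.72293.
So far: 459.158.
k=1: B_{2}/(2)! × [f^{(1)}(41) − f^{(1)}(4)] = 1/12 × (0.0179253 − 0.826412) = -0.0673739.
Partial sum through k=1: 459.091.
k=2: B_{4}/(4)! × [f^{(3)}(41) − f^{(3)}(4)] = −1/720 × (0.000426562 − 0.00143253) = 1.39718e-06.
Partial sum through k=2: 459.091.
k=3: B_{6}/(6)! × [f^{(5)}(41) − f^{(5)}(4)] = 1/30240 × (4.56155e-07 − 1.30780e-06) = -2.81628e-11.
Partial sum through k=3: 459.091.
k=4: B_{8}/(8)! × [f^{(7)}(41) − f^{(7)}(4)] = −1/1209600 × (3.68637e-10 − 9.95584e-10) = 5.18309e-16.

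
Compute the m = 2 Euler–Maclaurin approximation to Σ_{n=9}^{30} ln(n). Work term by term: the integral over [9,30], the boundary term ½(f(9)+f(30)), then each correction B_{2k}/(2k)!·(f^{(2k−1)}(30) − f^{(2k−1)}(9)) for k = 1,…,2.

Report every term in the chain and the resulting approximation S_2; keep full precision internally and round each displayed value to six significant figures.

S_2 ≈ 64.0536

Integral: ∫_9^30 ln(x) dx = 61.2609.
½[f(9) + f(30)] = ½[2.19722 + 3.40120] = 2.79921.
Integral + boundary = 64.0601.
Order-1 term: 1/12 · (0.0333333 − 0.111111) = -0.00648148.
Partial sum through k=1: 64.0536.
Order-2 term: −1/720 · (7.40741e-05 − 0.00274348) = 3.70751e-06.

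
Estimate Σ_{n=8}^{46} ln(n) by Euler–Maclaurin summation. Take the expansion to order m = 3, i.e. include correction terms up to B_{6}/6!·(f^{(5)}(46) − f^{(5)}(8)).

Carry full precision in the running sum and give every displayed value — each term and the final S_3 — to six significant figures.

S_3 ≈ 124.427

Integral: ∫_8^46 ln(x) dx = 121.482.
½[f(8) + f(46)] = ½[2.07944 + 3.82864] = 2.95404.
Running total after boundary: 124.436.
Correction k=1: B_{2}/2! · (f^{(1)}(46) − f^{(1)}(8)) = 1/12 · (0.0217391 − 0.125000) = -0.00860507.
Running total after k=1: 124.427.
Correction k=2: B_{4}/4! · (f^{(3)}(46) − f^{(3)}(8)) = −1/720 · (2.05474e-05 − 0.00390625) = 5.39681e-06.
Running total after k=2: 124.427.
Correction k=3: B_{6}/6! · (f^{(5)}(46) − f^{(5)}(8)) = 1/30240 · (1.16526e-07 − 0.000732422) = -2.42164e-08.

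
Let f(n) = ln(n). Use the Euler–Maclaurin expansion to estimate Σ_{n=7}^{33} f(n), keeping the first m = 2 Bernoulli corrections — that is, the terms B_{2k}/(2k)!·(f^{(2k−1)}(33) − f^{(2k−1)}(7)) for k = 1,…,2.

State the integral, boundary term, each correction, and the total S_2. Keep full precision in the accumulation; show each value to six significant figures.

∫_7^33 ln(x) dx evaluates to 75.7634.
½[f(7) + f(33)] = ½[1.94591 + 3.49651] = 2.72121.
Integral + boundary = 78.4846.
Correction k=1: B_{2}/2! · (f^{(1)}(33) − f^{(1)}(7)) = 1/12 · (0.0303030 − 0.142857) = -0.00937951.
Partial sum through k=1: 78.4752.
Correction k=2: B_{4}/4! · (f^{(3)}(33) − f^{(3)}(7)) = −1/720 · (5.56529e-05 − 0.00583090) = 8.02118e-06.

S_2 ≈ 78.4752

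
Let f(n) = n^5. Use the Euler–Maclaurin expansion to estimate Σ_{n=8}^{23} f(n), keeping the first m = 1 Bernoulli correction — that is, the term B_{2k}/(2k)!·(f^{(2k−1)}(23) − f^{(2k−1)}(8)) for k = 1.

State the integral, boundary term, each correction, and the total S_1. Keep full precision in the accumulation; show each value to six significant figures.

S_1 ≈ 2.79784e+07

Integral: ∫_8^23 x^5 dx = 2.46290e+07.
Endpoint term: (f(8) + f(23))/2 = (32768.0 + 6.43634e+06)/2 = 3.23456e+06.
So far: 2.78635e+07.
k=1: B_{2}/(2)! × [f^{(1)}(23) − f^{(1)}(8)] = 1/12 × (1.39920e+06 − 20480.0) = 114894.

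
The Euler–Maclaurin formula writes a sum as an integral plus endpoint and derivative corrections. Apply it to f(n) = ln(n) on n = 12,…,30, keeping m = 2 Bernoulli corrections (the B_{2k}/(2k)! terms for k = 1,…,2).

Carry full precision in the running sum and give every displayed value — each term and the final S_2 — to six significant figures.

∫_12^30 ln(x) dx evaluates to 54.2170.
½[f(12) + f(30)] = ½[2.48491 + 3.40120] = 2.94305.
Running total after boundary: 57.1601.
Correction k=1: B_{2}/2! · (f^{(1)}(30) − f^{(1)}(12)) = 1/12 · (0.0333333 − 0.0833333) = -0.00416667.
After k=1: 57.1559.
Correction k=2: B_{4}/4! · (f^{(3)}(30) − f^{(3)}(12)) = −1/720 · (7.40741e-05 − 0.00115741) = 1.50463e-06.

S_2 ≈ 57.1559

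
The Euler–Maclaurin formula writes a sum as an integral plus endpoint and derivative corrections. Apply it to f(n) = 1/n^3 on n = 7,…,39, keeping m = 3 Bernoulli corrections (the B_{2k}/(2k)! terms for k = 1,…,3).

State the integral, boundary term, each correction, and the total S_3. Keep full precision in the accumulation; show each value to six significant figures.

Integral: ∫_7^39 1/x^3 dx = 0.00987535.
½[f(7) + f(39)] = ½[0.00291545 + 1.68580e-05] = 0.00146615.
Integral + boundary = 0.0113415.
Order-1 term: 1/12 · (-1.29677e-06 − (-0.00124948)) = 0.000104015.
After k=1: 0.0114455.
Order-2 term: −1/720 · (-1.70515e-08 − (-0.000509992)) = -7.08298e-07.
After k=2: 0.0114448.
Order-3 term: 1/30240 · (-4.70851e-10 − (-0.000437136)) = 1.44555e-08.

S_3 ≈ 0.0114448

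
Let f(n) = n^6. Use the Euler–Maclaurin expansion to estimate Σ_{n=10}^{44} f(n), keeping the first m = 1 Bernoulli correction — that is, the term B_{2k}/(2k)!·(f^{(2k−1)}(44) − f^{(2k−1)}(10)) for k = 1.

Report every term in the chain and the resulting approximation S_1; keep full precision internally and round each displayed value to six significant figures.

S_1 ≈ 4.93208e+10

∫_10^44 x^6 dx evaluates to 4.56097e+10.
Endpoint term: (f(10) + f(44))/2 = (1.00000e+06 + 7.25631e+09)/2 = 3.62866e+09.
So far: 4.92383e+10.
Order-1 term: 1/12 · (9.89497e+08 − 600000) = 8.24081e+07.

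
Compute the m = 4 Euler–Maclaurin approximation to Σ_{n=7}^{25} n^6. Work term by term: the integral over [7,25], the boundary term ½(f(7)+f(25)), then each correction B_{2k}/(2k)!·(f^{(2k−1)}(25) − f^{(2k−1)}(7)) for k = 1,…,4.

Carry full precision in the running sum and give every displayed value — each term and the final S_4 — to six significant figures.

S_4 ≈ 9.98814e+08

The integral term ∫_7^25 x^6 dx = 8.71813e+08.
Endpoint term: (f(7) + f(25))/2 = (117649 + 2.44141e+08)/2 = 1.22129e+08.
Integral + boundary = 9.93942e+08.
Order-1 term: 1/12 · (5.85938e+07 − 100842) = 4.87441e+06.
Partial sum through k=1: 9.98817e+08.
Order-2 term: −1/720 · (1.87500e+06 − 41160.0) = -2547.00.
Partial sum through k=2: 9.98814e+08.
Order-3 term: 1/30240 · (18000.0 − 5040.00) = 0.428571.
Partial sum through k=3: 9.98814e+08.
Order-4 term: −1/1209600 · (0.00000 − 0.00000) = 0.00000.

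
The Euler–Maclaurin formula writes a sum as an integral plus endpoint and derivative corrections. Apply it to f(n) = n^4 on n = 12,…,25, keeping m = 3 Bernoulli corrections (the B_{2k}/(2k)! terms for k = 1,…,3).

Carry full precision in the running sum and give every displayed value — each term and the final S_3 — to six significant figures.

S_3 ≈ 2.11367e+06

Integral: ∫_12^25 x^4 dx = 1.90336e+06.
Boundary: ½(f(12) + f(25)) = ½(20736.0 + 390625) = 205680.
Integral + boundary = 2.10904e+06.
Order-1 term: 1/12 · (62500.0 − 6912.00) = 4632.33.
Partial sum through k=1: 2.11367e+06.
Order-2 term: −1/720 · (600.000 − 288.000) = -0.433333.
Partial sum through k=2: 2.11367e+06.
Order-3 term: 1/30240 · (0.00000 − 0.00000) = 0.00000.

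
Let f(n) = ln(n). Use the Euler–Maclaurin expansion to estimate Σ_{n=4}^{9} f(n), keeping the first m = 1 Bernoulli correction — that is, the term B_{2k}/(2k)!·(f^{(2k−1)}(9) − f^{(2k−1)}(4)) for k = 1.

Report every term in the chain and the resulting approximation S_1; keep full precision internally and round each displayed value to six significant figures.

S_1 ≈ 11.0100

Integral: ∫_4^9 ln(x) dx = 9.22984.
½[f(4) + f(9)] = ½[1.38629 + 2.19722] = 1.79176.
Integral + boundary = 11.0216.
Order-1 term: 1/12 · (0.111111 − 0.250000) = -0.0115741.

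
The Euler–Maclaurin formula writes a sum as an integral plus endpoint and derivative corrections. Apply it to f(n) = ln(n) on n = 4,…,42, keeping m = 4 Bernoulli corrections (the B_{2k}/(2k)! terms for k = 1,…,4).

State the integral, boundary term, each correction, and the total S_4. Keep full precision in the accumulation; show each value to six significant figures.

The integral term ∫_4^42 ln(x) dx = 113.437.
Endpoint term: (f(4) + f(42))/2 = (1.38629 + 3.73767)/2 = 2.56198.
Integral + boundary = 115.999.
k=1: B_{2}/(2)! × [f^{(1)}(42) − f^{(1)}(4)] = 1/12 × (0.0238095 − 0.250000) = -0.0188492.
Partial sum through k=1: 115.980.
k=2: B_{4}/(4)! × [f^{(3)}(42) − f^{(3)}(4)] = −1/720 × (2.69949e-05 − 0.0312500) = 4.33653e-05.
Partial sum through k=2: 115.980.
k=3: B_{6}/(6)! × [f^{(5)}(42) − f^{(5)}(4)] = 1/30240 × (1.83639e-07 − 0.0234375) = -7.75044e-07.
Partial sum through k=3: 115.980.
k=4: B_{8}/(8)! × [f^{(7)}(42) − f^{(7)}(4)] = −1/1209600 × (3.12311e-09 − 0.0439453) = 3.63304e-08.

S_4 ≈ 115.980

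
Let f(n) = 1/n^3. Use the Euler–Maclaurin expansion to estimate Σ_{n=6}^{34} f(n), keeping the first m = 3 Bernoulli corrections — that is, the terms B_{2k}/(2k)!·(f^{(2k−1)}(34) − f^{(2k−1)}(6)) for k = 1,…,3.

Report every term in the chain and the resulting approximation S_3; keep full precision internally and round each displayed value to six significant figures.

S_3 ≈ 0.0159749

∫_6^34 1/x^3 dx evaluates to 0.0134564.
Endpoint term: (f(6) + f(34))/2 = (0.00462963 + 2.54427e-05)/2 = 0.00232754.
Integral + boundary = 0.0157839.
Order-1 term: 1/12 · (-2.24494e-06 − (-0.00231481)) = 0.000192714.
After k=1: 0.0159766.
Order-2 term: −1/720 · (-3.88399e-08 − (-0.00128601)) = -1.78607e-06.
After k=2: 0.0159748.
Order-3 term: 1/30240 · (-1.41114e-09 − (-0.00150034)) = 4.96145e-08.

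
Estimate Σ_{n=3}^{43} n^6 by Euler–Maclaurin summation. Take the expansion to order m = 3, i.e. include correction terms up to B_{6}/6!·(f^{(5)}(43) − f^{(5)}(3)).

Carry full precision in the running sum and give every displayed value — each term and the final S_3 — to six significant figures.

S_3 ≈ 4.20654e+10

Integral: ∫_3^43 x^6 dx = 3.88312e+10.
Endpoint term: (f(3) + f(43))/2 = (729.000 + 6.32136e+09)/2 = 3.16068e+09.
Running total after boundary: 4.19919e+10.
Correction k=1: B_{2}/2! · (f^{(1)}(43) − f^{(1)}(3)) = 1/12 · (8.82051e+08 − 1458.00) = 7.35041e+07.
Partial sum through k=1: 4.20654e+10.
Correction k=2: B_{4}/4! · (f^{(3)}(43) − f^{(3)}(3)) = −1/720 · (9.54084e+06 − 3240.00) = -13246.7.
Partial sum through k=2: 4.20654e+10.
Correction k=3: B_{6}/6! · (f^{(5)}(43) − f^{(5)}(3)) = 1/30240 · (30960.0 − 2160.00) = 0.952381.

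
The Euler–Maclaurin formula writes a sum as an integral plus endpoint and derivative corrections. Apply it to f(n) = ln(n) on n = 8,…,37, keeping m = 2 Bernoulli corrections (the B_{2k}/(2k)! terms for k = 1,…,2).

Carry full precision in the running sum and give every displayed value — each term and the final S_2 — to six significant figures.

The integral term ∫_8^37 ln(x) dx = 87.9684.
Boundary: ½(f(8) + f(37)) = ½(2.07944 + 3.61092) = 2.84518.
Integral + boundary = 90.8136.
k=1: B_{2}/(2)! × [f^{(1)}(37) − f^{(1)}(8)] = 1/12 × (0.0270270 − 0.125000) = -0.00816441.
Running total after k=1: 90.8054.
k=2: B_{4}/(4)! × [f^{(3)}(37) − f^{(3)}(8)] = −1/720 × (3.94843e-05 − 0.00390625) = 5.37051e-06.

S_2 ≈ 90.8055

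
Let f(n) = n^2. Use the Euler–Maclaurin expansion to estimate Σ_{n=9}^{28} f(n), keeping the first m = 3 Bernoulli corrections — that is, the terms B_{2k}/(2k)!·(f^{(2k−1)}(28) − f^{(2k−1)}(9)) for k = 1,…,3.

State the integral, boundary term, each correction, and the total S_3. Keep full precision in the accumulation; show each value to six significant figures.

The integral term ∫_9^28 x^2 dx = 7074.33.
Endpoint term: (f(9) + f(28))/2 = (81.0000 + 784.000)/2 = 432.500.
So far: 7506.83.
Order-1 term: 1/12 · (56.0000 − 18.0000) = 3.16667.
Running total after k=1: 7510.00.
Order-2 term: −1/720 · (0.00000 − 0.00000) = 0.00000.
Running total after k=2: 7510.00.
Order-3 term: 1/30240 · (0.00000 − 0.00000) = 0.00000.

S_3 ≈ 7510.00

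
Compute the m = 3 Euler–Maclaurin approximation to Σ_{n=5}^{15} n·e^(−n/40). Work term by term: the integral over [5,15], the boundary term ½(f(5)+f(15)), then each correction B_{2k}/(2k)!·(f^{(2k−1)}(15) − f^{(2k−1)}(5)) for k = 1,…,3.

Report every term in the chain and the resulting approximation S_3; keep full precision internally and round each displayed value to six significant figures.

Integral: ∫_5^15 x·e^(−x/40) dx = 76.4580.
½[f(5) + f(15)] = ½[4.41248 + 10.3093] = 7.36091.
So far: 83.8189.
Order-1 term: 1/12 · (0.429556 − 0.772185) = -0.0285524.
Partial sum through k=1: 83.7904.
Order-2 term: −1/720 · (0.00112758 − 0.00158574) = 6.36323e-07.
Partial sum through k=2: 83.7904.
Order-3 term: 1/30240 · (1.24168e-06 − 1.68054e-06) = -1.45123e-11.

S_3 ≈ 83.7904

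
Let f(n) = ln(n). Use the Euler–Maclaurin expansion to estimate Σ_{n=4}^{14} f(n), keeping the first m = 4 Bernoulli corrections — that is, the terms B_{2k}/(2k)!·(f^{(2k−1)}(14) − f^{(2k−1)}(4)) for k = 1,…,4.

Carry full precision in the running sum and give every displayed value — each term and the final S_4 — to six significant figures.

S_4 ≈ 23.3995

Integral: ∫_4^14 ln(x) dx = 21.4016.
Boundary: ½(f(4) + f(14)) = ½(1.38629 + 2.63906) = 2.01268.
Running total after boundary: 23.4143.
Order-1 term: 1/12 · (0.0714286 − 0.250000) = -0.0148810.
Running total after k=1: 23.3994.
Order-2 term: −1/720 · (0.000728863 − 0.0312500) = 4.23905e-05.
Running total after k=2: 23.3995.
Order-3 term: 1/30240 · (4.46243e-05 − 0.0234375) = -7.73574e-07.
Running total after k=3: 23.3995.
Order-4 term: −1/1209600 · (6.83024e-06 − 0.0439453) = 3.63248e-08.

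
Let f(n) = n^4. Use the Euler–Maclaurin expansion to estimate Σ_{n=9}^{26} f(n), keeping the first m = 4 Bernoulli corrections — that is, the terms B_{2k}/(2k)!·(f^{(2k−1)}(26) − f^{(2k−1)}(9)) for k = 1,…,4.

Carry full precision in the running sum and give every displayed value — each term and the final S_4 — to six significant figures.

Integral: ∫_9^26 x^4 dx = 2.36447e+06.
½[f(9) + f(26)] = ½[6561.00 + 456976] = 231768.
Integral + boundary = 2.59623e+06.
Correction k=1: B_{2}/2! · (f^{(1)}(26) − f^{(1)}(9)) = 1/12 · (70304.0 − 2916.00) = 5615.67.
Running total after k=1: 2.60185e+06.
Correction k=2: B_{4}/4! · (f^{(3)}(26) − f^{(3)}(9)) = −1/720 · (624.000 − 216.000) = -0.566667.
Running total after k=2: 2.60185e+06.
Correction k=3: B_{6}/6! · (f^{(5)}(26) − f^{(5)}(9)) = 1/30240 · (0.00000 − 0.00000) = 0.00000.
Running total after k=3: 2.60185e+06.
Correction k=4: B_{8}/8! · (f^{(7)}(26) − f^{(7)}(9)) = −1/1209600 · (0.00000 − 0.00000) = 0.00000.

S_4 ≈ 2.60185e+06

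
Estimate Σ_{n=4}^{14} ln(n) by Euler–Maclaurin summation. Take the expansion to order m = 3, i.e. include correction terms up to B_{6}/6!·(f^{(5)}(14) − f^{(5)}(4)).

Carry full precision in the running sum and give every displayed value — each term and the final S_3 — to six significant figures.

S_3 ≈ 23.3995

Integral: ∫_4^14 ln(x) dx = 21.4016.
Endpoint term: (f(4) + f(14))/2 = (1.38629 + 2.63906)/2 = 2.01268.
Integral + boundary = 23.4143.
k=1: B_{2}/(2)! × [f^{(1)}(14) − f^{(1)}(4)] = 1/12 × (0.0714286 − 0.250000) = -0.0148810.
Running total after k=1: 23.3994.
k=2: B_{4}/(4)! × [f^{(3)}(14) − f^{(3)}(4)] = −1/720 × (0.000728863 − 0.0312500) = 4.23905e-05.
Running total after k=2: 23.3995.
k=3: B_{6}/(6)! × [f^{(5)}(14) − f^{(5)}(4)] = 1/30240 × (4.46243e-05 − 0.0234375) = -7.73574e-07.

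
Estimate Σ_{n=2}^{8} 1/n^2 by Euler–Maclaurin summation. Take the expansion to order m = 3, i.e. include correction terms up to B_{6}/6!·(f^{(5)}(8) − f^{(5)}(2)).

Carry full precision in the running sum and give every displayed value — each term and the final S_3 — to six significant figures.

∫_2^8 1/x^2 dx evaluates to 0.375000.
Endpoint term: (f(2) + f(8))/2 = (0.250000 + 0.0156250)/2 = 0.132812.
Running total after boundary: 0.507812.
k=1: B_{2}/(2)! × [f^{(1)}(8) − f^{(1)}(2)] = 1/12 × (-0.00390625 − (-0.250000)) = 0.0205078.
Running total after k=1: 0.528320.
k=2: B_{4}/(4)! × [f^{(3)}(8) − f^{(3)}(2)] = −1/720 × (-0.000732422 − (-0.750000)) = -0.00104065.
Running total after k=2: 0.527280.
k=3: B_{6}/(6)! × [f^{(5)}(8) − f^{(5)}(2)] = 1/30240 × (-0.000343323 − (-5.62500)) = 0.000186001.

S_3 ≈ 0.527466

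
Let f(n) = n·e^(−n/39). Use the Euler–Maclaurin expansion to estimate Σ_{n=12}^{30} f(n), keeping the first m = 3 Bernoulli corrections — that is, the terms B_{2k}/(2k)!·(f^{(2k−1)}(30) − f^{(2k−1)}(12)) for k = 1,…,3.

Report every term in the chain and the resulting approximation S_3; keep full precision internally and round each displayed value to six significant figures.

S_3 ≈ 226.597

Integral: ∫_12^30 x·e^(−x/39) dx = 215.269.
½[f(12) + f(30)] = ½[8.82170 + 13.9011] = 11.3614.
So far: 226.631.
Order-1 term: 1/12 · (0.106931 − 0.508944) = -0.0335011.
Running total after k=1: 226.597.
Order-2 term: −1/720 · (0.000679599 − 0.00130127) = 8.63428e-07.
Running total after k=2: 226.597.
Order-3 term: 1/30240 · (8.47400e-07 − 1.49107e-06) = -2.12855e-11.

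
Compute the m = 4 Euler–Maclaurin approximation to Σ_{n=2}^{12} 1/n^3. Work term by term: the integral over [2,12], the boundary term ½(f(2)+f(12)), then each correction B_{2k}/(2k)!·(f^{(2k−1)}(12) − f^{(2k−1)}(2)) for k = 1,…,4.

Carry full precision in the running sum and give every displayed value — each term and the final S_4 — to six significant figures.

∫_2^12 1/x^3 dx evaluates to 0.121528.
½[f(2) + f(12)] = ½[0.125000 + 0.000578704] = 0.0627894.
So far: 0.184317.
Correction k=1: B_{2}/2! · (f^{(1)}(12) − f^{(1)}(2)) = 1/12 · (-0.000144676 − (-0.187500)) = 0.0156129.
Partial sum through k=1: 0.199930.
Correction k=2: B_{4}/4! · (f^{(3)}(12) − f^{(3)}(2)) = −1/720 · (-2.00939e-05 − (-0.937500)) = -0.00130206.
Partial sum through k=2: 0.198628.
Correction k=3: B_{6}/6! · (f^{(5)}(12) − f^{(5)}(2)) = 1/30240 · (-5.86071e-06 − (-9.84375)) = 0.000325521.
Partial sum through k=3: 0.198954.
Correction k=4: B_{8}/8! · (f^{(7)}(12) − f^{(7)}(2)) = −1/1209600 · (-2.93036e-06 − (-177.188)) = -0.000146484.

S_4 ≈ 0.198807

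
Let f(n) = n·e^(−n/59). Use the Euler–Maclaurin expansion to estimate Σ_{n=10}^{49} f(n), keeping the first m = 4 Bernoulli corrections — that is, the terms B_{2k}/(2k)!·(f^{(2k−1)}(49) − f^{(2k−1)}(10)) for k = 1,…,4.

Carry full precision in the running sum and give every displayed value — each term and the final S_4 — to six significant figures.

S_4 ≈ 674.059

Integral: ∫_10^49 x·e^(−x/59) dx = 659.213.
Endpoint term: (f(10) + f(49))/2 = (8.44094 + 21.3556)/2 = 14.8982.
So far: 674.111.
Correction k=1: B_{2}/2! · (f^{(1)}(49) − f^{(1)}(10)) = 1/12 · (0.0738691 − 0.701027) = -0.0522632.
Running total after k=1: 674.059.
Correction k=2: B_{4}/4! · (f^{(3)}(49) − f^{(3)}(10)) = −1/720 · (0.000271624 − 0.000686359) = 5.76020e-07.
Running total after k=2: 674.059.
Correction k=3: B_{6}/6! · (f^{(5)}(49) − f^{(5)}(10)) = 1/30240 · (1.49965e-07 − 3.36493e-07) = -6.16824e-12.
Running total after k=3: 674.059.
Correction k=4: B_{8}/8! · (f^{(7)}(49) − f^{(7)}(10)) = −1/1209600 · (6.37459e-11 − 1.36688e-10) = 6.03030e-17.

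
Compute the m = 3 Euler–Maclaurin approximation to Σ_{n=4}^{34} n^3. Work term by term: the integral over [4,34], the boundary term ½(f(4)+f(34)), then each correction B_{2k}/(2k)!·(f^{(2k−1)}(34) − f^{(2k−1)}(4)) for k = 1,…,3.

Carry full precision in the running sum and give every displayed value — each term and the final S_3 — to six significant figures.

The integral term ∫_4^34 x^3 dx = 334020.
Boundary: ½(f(4) + f(34)) = ½(64.0000 + 39304.0) = 19684.0.
Running total after boundary: 353704.
Order-1 term: 1/12 · (3468.00 − 48.0000) = 285.000.
Running total after k=1: 353989.
Order-2 term: −1/720 · (6.00000 − 6.00000) = 0.00000.
Running total after k=2: 353989.
Order-3 term: 1/30240 · (0.00000 − 0.00000) = 0.00000.

S_3 ≈ 353989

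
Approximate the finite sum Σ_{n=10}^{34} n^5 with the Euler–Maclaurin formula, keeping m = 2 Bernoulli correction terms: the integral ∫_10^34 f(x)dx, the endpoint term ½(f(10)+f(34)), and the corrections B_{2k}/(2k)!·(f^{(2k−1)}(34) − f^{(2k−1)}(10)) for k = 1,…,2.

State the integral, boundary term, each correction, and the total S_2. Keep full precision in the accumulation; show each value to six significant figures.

S_2 ≈ 2.80621e+08

∫_10^34 x^5 dx evaluates to 2.57301e+08.
Boundary: ½(f(10) + f(34)) = ½(100000 + 4.54354e+07) = 2.27677e+07.
Integral + boundary = 2.80068e+08.
Correction k=1: B_{2}/2! · (f^{(1)}(34) − f^{(1)}(10)) = 1/12 · (6.68168e+06 − 50000.0) = 552640.
After k=1: 2.80621e+08.
Correction k=2: B_{4}/4! · (f^{(3)}(34) − f^{(3)}(10)) = −1/720 · (69360.0 − 6000.00) = -88.0000.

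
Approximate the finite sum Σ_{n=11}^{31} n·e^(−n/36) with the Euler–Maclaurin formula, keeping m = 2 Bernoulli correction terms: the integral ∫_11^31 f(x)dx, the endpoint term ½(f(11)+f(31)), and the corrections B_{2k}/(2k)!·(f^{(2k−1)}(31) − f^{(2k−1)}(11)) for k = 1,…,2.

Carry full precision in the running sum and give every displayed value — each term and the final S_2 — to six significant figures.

Integral: ∫_11^31 x·e^(−x/36) dx = 226.987.
½[f(11) + f(31)] = ½[8.10385 + 13.1035] = 10.6037.
So far: 237.590.
Correction k=1: B_{2}/2! · (f^{(1)}(31) − f^{(1)}(11)) = 1/12 · (0.0587072 − 0.511607) = -0.0377416.
After k=1: 237.552.
Correction k=2: B_{4}/4! · (f^{(3)}(31) − f^{(3)}(11)) = −1/720 · (0.000697602 − 0.00153166) = 1.15842e-06.

S_2 ≈ 237.552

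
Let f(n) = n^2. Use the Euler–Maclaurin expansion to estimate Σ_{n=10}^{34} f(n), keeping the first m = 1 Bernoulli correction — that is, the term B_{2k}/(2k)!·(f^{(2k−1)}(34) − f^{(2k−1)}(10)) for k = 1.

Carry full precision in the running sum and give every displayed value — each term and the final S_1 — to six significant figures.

The integral term ∫_10^34 x^2 dx = 12768.0.
Boundary: ½(f(10) + f(34)) = ½(100.000 + 1156.00) = 628.000.
Integral + boundary = 13396.0.
Order-1 term: 1/12 · (68.0000 − 20.0000) = 4.00000.

S_1 ≈ 13400.0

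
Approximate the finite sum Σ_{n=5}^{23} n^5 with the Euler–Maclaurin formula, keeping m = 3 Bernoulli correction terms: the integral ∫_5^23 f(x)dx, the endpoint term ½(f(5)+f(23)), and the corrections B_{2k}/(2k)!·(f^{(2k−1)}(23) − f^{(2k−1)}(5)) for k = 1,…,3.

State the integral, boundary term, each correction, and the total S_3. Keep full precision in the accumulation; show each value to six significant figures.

Integral: ∫_5^23 x^5 dx = 2.46700e+07.
½[f(5) + f(23)] = ½[3125.00 + 6.43634e+06] = 3.21973e+06.
Integral + boundary = 2.78898e+07.
Correction k=1: B_{2}/2! · (f^{(1)}(23) − f^{(1)}(5)) = 1/12 · (1.39920e+06 − 3125.00) = 116340.
Partial sum through k=1: 2.80061e+07.
Correction k=2: B_{4}/4! · (f^{(3)}(23) − f^{(3)}(5)) = −1/720 · (31740.0 − 1500.00) = -42.0000.
Partial sum through k=2: 2.80061e+07.
Correction k=3: B_{6}/6! · (f^{(5)}(23) − f^{(5)}(5)) = 1/30240 · (120.000 − 120.000) = 0.00000.

S_3 ≈ 2.80061e+07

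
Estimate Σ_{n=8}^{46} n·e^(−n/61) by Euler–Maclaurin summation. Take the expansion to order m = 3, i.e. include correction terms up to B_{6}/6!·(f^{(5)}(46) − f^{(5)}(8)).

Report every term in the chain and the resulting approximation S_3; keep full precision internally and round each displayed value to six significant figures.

The integral term ∫_8^46 x·e^(−x/61) dx = 621.138.
½[f(8) + f(46)] = ½[7.01671 + 21.6400] = 14.3283.
Running total after boundary: 635.467.
k=1: B_{2}/(2)! × [f^{(1)}(46) − f^{(1)}(8)] = 1/12 × (0.115681 − 0.762060) = -0.0538650.
After k=1: 635.413.
k=2: B_{4}/(4)! × [f^{(3)}(46) − f^{(3)}(8)] = −1/720 × (0.000283942 − 0.000676226) = 5.44838e-07.
After k=2: 635.413.
k=3: B_{6}/(6)! × [f^{(5)}(46) − f^{(5)}(8)] = 1/30240 × (1.44261e-07 − 3.08426e-07) = -5.42872e-12.

S_3 ≈ 635.413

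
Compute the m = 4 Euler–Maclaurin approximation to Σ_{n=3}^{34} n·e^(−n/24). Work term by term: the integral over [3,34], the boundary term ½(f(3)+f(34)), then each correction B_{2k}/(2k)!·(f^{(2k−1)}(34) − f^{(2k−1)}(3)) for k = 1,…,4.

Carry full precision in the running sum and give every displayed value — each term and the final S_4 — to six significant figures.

The integral term ∫_3^34 x·e^(−x/24) dx = 234.269.
Boundary: ½(f(3) + f(34)) = ½(2.64749 + 8.24572) = 5.44660.
So far: 239.715.
k=1: B_{2}/(2)! × [f^{(1)}(34) − f^{(1)}(3)] = 1/12 × (-0.101050 − 0.772185) = -0.0727696.
After k=1: 239.642.
k=2: B_{4}/(4)! × [f^{(3)}(34) − f^{(3)}(3)] = −1/720 × (0.000666652 − 0.00440482) = 5.19191e-06.
After k=2: 239.642.
k=3: B_{6}/(6)! × [f^{(5)}(34) − f^{(5)}(3)] = 1/30240 × (2.61934e-06 − 1.29671e-05) = -3.42188e-10.
After k=3: 239.642.
k=4: B_{8}/(8)! × [f^{(7)}(34) − f^{(7)}(3)] = −1/1209600 × (7.08558e-09 − 3.17482e-08) = 2.03890e-14.

S_4 ≈ 239.642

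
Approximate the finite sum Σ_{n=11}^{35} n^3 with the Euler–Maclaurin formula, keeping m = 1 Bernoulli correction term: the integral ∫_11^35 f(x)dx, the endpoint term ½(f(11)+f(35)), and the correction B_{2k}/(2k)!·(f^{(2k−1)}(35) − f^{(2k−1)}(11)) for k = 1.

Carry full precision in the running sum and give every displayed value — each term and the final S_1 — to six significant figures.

S_1 ≈ 393875

∫_11^35 x^3 dx evaluates to 371496.
½[f(11) + f(35)] = ½[1331.00 + 42875.0] = 22103.0.
Running total after boundary: 393599.
Order-1 term: 1/12 · (3675.00 − 363.000) = 276.000.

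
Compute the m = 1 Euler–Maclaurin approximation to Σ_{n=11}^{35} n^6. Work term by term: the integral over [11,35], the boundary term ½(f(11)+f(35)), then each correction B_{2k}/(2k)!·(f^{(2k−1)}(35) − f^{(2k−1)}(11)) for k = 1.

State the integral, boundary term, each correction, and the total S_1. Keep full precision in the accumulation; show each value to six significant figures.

S_1 ≈ 1.01347e+10

The integral term ∫_11^35 x^6 dx = 9.18854e+09.
½[f(11) + f(35)] = ½[1.77156e+06 + 1.83827e+09] = 9.20019e+08.
So far: 1.01086e+10.
Correction k=1: B_{2}/2! · (f^{(1)}(35) − f^{(1)}(11)) = 1/12 · (3.15131e+08 − 966306) = 2.61804e+07.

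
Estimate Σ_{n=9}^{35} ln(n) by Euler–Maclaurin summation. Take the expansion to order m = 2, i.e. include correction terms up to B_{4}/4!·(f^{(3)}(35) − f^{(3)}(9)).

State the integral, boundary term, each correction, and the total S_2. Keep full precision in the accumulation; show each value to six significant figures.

S_2 ≈ 81.5316

Integral: ∫_9^35 ln(x) dx = 78.6622.
Endpoint term: (f(9) + f(35))/2 = (2.19722 + 3.55535)/2 = 2.87629.
Integral + boundary = 81.5384.
k=1: B_{2}/(2)! × [f^{(1)}(35) − f^{(1)}(9)] = 1/12 × (0.0285714 − 0.111111) = -0.00687831.
Partial sum through k=1: 81.5316.
k=2: B_{4}/(4)! × [f^{(3)}(35) − f^{(3)}(9)] = −1/720 × (4.66472e-05 − 0.00274348) = 3.74561e-06.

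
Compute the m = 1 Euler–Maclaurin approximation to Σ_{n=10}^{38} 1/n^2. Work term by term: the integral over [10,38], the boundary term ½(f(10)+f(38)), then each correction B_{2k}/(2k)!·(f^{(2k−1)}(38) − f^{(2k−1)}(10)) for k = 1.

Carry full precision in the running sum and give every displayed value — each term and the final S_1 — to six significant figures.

S_1 ≈ 0.0791941

The integral term ∫_10^38 1/x^2 dx = 0.0736842.
Boundary: ½(f(10) + f(38)) = ½(0.0100000 + 0.000692521) = 0.00534626.
So far: 0.0790305.
k=1: B_{2}/(2)! × [f^{(1)}(38) − f^{(1)}(10)] = 1/12 × (-3.64485e-05 − (-0.00200000)) = 0.000163629.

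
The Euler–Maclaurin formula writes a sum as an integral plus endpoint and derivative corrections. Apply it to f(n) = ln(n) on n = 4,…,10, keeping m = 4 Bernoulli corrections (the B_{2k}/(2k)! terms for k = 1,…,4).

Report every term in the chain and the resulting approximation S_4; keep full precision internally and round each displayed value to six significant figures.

Integral: ∫_4^10 ln(x) dx = 11.4807.
Boundary: ½(f(4) + f(10)) = ½(1.38629 + 2.30259) = 1.84444.
Integral + boundary = 13.3251.
k=1: B_{2}/(2)! × [f^{(1)}(10) − f^{(1)}(4)] = 1/12 × (0.100000 − 0.250000) = -0.0125000.
Partial sum through k=1: 13.3126.
k=2: B_{4}/(4)! × [f^{(3)}(10) − f^{(3)}(4)] = −1/720 × (0.00200000 − 0.0312500) = 4.06250e-05.
Partial sum through k=2: 13.3127.
k=3: B_{6}/(6)! × [f^{(5)}(10) − f^{(5)}(4)] = 1/30240 × (0.000240000 − 0.0234375) = -7.67113e-07.
Partial sum through k=3: 13.3127.
k=4: B_{8}/(8)! × [f^{(7)}(10) − f^{(7)}(4)] = −1/1209600 × (7.20000e-05 − 0.0439453) = 3.62709e-08.

S_4 ≈ 13.3127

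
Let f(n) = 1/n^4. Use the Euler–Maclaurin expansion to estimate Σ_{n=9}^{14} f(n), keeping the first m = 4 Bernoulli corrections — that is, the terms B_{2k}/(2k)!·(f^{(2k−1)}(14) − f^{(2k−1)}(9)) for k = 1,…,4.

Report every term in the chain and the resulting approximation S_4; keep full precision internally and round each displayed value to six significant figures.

S_4 ≈ 0.000429986

The integral term ∫_9^14 1/x^4 dx = 0.000335770.
½[f(9) + f(14)] = ½[0.000152416 + 2.60308e-05] = 8.92233e-05.
Running total after boundary: 0.000424994.
k=1: B_{2}/(2)! × [f^{(1)}(14) − f^{(1)}(9)] = 1/12 × (-7.43738e-06 − (-6.77404e-05)) = 5.02525e-06.
Partial sum through k=1: 0.000430019.
k=2: B_{4}/(4)! × [f^{(3)}(14) − f^{(3)}(9)] = −1/720 × (-1.13837e-06 − (-2.50890e-05)) = -3.32648e-08.
Partial sum through k=2: 0.000429985.
k=3: B_{6}/(6)! × [f^{(5)}(14) − f^{(5)}(9)] = 1/30240 × (-3.25250e-07 − (-1.73455e-05)) = 5.62839e-10.
Partial sum through k=3: 0.000429986.
k=4: B_{8}/(8)! × [f^{(7)}(14) − f^{(7)}(9)] = −1/1209600 × (-1.49349e-07 − (-1.92728e-05)) = -1.58097e-11.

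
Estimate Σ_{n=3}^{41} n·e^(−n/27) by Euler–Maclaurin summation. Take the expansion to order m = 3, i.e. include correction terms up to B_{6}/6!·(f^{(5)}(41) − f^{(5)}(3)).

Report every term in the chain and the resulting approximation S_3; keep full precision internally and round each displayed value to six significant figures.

Integral: ∫_3^41 x·e^(−x/27) dx = 322.669.
Endpoint term: (f(3) + f(41))/2 = (2.68452 + 8.98048)/2 = 5.83250.
So far: 328.502.
Order-1 term: 1/12 · (-0.113574 − 0.795413) = -0.0757489.
Running total after k=1: 328.426.
Order-2 term: −1/720 · (0.000445128 − 0.00354608) = 4.30688e-06.
Running total after k=2: 328.426.
Order-3 term: 1/30240 · (1.43491e-06 − 8.23190e-06) = -2.24768e-10.

S_3 ≈ 328.426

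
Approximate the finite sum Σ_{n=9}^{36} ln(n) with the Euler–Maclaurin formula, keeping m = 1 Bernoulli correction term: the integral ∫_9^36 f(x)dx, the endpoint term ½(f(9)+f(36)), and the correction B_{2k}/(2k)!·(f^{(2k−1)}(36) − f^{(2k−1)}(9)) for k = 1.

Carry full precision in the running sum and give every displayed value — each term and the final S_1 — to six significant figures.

The integral term ∫_9^36 ln(x) dx = 82.2317.
Boundary: ½(f(9) + f(36)) = ½(2.19722 + 3.58352) = 2.89037.
Integral + boundary = 85.1220.
Correction k=1: B_{2}/2! · (f^{(1)}(36) − f^{(1)}(9)) = 1/12 · (0.0277778 − 0.111111) = -0.00694444.

S_1 ≈ 85.1151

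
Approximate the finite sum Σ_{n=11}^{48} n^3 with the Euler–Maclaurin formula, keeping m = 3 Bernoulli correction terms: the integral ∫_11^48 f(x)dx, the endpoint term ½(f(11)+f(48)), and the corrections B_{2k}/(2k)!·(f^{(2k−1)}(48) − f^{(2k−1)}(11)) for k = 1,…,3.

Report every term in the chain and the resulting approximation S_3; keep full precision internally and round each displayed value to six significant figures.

∫_11^48 x^3 dx evaluates to 1.32344e+06.
½[f(11) + f(48)] = ½[1331.00 + 110592] = 55961.5.
Running total after boundary: 1.37941e+06.
Order-1 term: 1/12 · (6912.00 − 363.000) = 545.750.
After k=1: 1.37995e+06.
Order-2 term: −1/720 · (6.00000 − 6.00000) = 0.00000.
After k=2: 1.37995e+06.
Order-3 term: 1/30240 · (0.00000 − 0.00000) = 0.00000.

S_3 ≈ 1.37995e+06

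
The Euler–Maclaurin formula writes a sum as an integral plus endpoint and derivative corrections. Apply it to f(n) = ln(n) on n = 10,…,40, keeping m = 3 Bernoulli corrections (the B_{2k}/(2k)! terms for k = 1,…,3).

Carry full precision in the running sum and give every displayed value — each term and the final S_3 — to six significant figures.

Integral: ∫_10^40 ln(x) dx = 94.5293.
Boundary: ½(f(10) + f(40)) = ½(2.30259 + 3.68888) = 2.99573.
Integral + boundary = 97.5251.
k=1: B_{2}/(2)! × [f^{(1)}(40) − f^{(1)}(10)] = 1/12 × (0.0250000 − 0.100000) = -0.00625000.
Running total after k=1: 97.5188.
k=2: B_{4}/(4)! × [f^{(3)}(40) − f^{(3)}(10)] = −1/720 × (3.12500e-05 − 0.00200000) = 2.73437e-06.
Running total after k=2: 97.5188.
k=3: B_{6}/(6)! × [f^{(5)}(40) − f^{(5)}(10)] = 1/30240 × (2.34375e-07 − 0.000240000) = -7.92876e-09.

S_3 ≈ 97.5188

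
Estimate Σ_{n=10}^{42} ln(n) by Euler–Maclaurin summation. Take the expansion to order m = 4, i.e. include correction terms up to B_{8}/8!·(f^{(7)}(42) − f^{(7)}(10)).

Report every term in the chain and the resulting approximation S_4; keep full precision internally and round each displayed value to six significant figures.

The integral term ∫_10^42 ln(x) dx = 101.956.
Boundary: ½(f(10) + f(42)) = ½(2.30259 + 3.73767) = 3.02013.
Running total after boundary: 104.976.
k=1: B_{2}/(2)! × [f^{(1)}(42) − f^{(1)}(10)] = 1/12 × (0.0238095 − 0.100000) = -0.00634921.
Partial sum through k=1: 104.970.
k=2: B_{4}/(4)! × [f^{(3)}(42) − f^{(3)}(10)] = −1/720 × (2.69949e-05 − 0.00200000) = 2.74028e-06.
Partial sum through k=2: 104.970.
k=3: B_{6}/(6)! × [f^{(5)}(42) − f^{(5)}(10)] = 1/30240 × (1.83639e-07 − 0.000240000) = -7.93044e-09.
Partial sum through k=3: 104.970.
k=4: B_{8}/(8)! × [f^{(7)}(42) − f^{(7)}(10)] = −1/1209600 × (3.12311e-09 − 7.20000e-05) = 5.95212e-11.

S_4 ≈ 104.970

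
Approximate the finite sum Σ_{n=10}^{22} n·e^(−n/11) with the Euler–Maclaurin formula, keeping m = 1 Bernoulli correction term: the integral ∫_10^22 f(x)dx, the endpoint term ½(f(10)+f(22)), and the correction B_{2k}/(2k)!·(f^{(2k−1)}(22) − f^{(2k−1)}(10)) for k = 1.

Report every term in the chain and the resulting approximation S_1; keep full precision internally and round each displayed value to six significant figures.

The integral term ∫_10^22 x·e^(−x/11) dx = 43.9410.
Endpoint term: (f(10) + f(22))/2 = (4.02890 + 2.97738)/2 = 3.50314.
Running total after boundary: 47.4441.
Correction k=1: B_{2}/2! · (f^{(1)}(22) − f^{(1)}(10)) = 1/12 · (-0.135335 − 0.0366264) = -0.0143301.

S_1 ≈ 47.4298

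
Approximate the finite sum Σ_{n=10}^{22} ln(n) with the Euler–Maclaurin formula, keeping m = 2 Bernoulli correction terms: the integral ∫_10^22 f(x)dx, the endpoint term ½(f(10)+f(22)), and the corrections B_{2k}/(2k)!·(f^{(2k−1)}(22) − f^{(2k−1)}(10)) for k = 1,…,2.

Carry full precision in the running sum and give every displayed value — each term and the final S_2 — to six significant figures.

The integral term ∫_10^22 ln(x) dx = 32.9771.
½[f(10) + f(22)] = ½[2.30259 + 3.09104] = 2.69681.
Integral + boundary = 35.6739.
Order-1 term: 1/12 · (0.0454545 − 0.100000) = -0.00454545.
Partial sum through k=1: 35.6694.
Order-2 term: −1/720 · (0.000187829 − 0.00200000) = 2.51690e-06.

S_2 ≈ 35.6694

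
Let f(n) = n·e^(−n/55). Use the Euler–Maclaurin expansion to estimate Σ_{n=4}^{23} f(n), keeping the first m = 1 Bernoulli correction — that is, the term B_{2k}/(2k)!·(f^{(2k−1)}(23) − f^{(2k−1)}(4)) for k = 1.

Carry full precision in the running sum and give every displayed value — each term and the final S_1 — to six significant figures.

Integral: ∫_4^23 x·e^(−x/55) dx = 193.517.
Boundary: ½(f(4) + f(23)) = ½(3.71942 + 15.1396) = 9.42950.
So far: 202.947.
Order-1 term: 1/12 · (0.382977 − 0.862229) = -0.0399376.

S_1 ≈ 202.907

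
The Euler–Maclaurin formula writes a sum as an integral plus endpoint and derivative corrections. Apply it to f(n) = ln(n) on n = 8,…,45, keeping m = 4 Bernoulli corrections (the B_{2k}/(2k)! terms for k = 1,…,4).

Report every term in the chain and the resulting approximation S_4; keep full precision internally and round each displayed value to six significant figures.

S_4 ≈ 120.599

Integral: ∫_8^45 ln(x) dx = 117.664.
½[f(8) + f(45)] = ½[2.07944 + 3.80666] = 2.94305.
Running total after boundary: 120.607.
Correction k=1: B_{2}/2! · (f^{(1)}(45) − f^{(1)}(8)) = 1/12 · (0.0222222 − 0.125000) = -0.00856481.
Partial sum through k=1: 120.599.
Correction k=2: B_{4}/4! · (f^{(3)}(45) − f^{(3)}(8)) = −1/720 · (2.19479e-05 − 0.00390625) = 5.39486e-06.
Partial sum through k=2: 120.599.
Correction k=3: B_{6}/6! · (f^{(5)}(45) − f^{(5)}(8)) = 1/30240 · (1.30061e-07 − 0.000732422) = -2.42160e-08.
Partial sum through k=3: 120.599.
Correction k=4: B_{8}/8! · (f^{(7)}(45) − f^{(7)}(8)) = −1/1209600 · (1.92684e-09 − 0.000343323) = 2.83830e-10.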